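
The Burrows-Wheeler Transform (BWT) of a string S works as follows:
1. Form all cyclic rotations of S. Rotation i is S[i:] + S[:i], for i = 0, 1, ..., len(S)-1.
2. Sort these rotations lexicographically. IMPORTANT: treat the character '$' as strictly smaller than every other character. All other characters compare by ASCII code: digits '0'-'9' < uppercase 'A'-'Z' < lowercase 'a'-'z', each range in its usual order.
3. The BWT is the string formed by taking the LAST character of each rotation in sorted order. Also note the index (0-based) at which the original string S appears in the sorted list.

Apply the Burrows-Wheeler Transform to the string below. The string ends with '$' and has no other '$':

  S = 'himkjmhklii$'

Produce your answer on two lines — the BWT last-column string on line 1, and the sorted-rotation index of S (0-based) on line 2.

All 12 rotations (rotation i = S[i:]+S[:i]):
  rot[0] = himkjmhklii$
  rot[1] = imkjmhklii$h
  rot[2] = mkjmhklii$hi
  rot[3] = kjmhklii$him
  rot[4] = jmhklii$himk
  rot[5] = mhklii$himkj
  rot[6] = hklii$himkjm
  rot[7] = klii$himkjmh
  rot[8] = lii$himkjmhk
  rot[9] = ii$himkjmhkl
  rot[10] = i$himkjmhkli
  rot[11] = $himkjmhklii
Sorted (with $ < everything):
  sorted[0] = $himkjmhklii  (last char: 'i')
  sorted[1] = himkjmhklii$  (last char: '$')
  sorted[2] = hklii$himkjm  (last char: 'm')
  sorted[3] = i$himkjmhkli  (last char: 'i')
  sorted[4] = ii$himkjmhkl  (last char: 'l')
  sorted[5] = imkjmhklii$h  (last char: 'h')
  sorted[6] = jmhklii$himk  (last char: 'k')
  sorted[7] = kjmhklii$him  (last char: 'm')
  sorted[8] = klii$himkjmh  (last char: 'h')
  sorted[9] = lii$himkjmhk  (last char: 'k')
  sorted[10] = mhklii$himkj  (last char: 'j')
  sorted[11] = mkjmhklii$hi  (last char: 'i')
Last column: i$milhkmhkji
Original string S is at sorted index 1

Answer: i$milhkmhkji
1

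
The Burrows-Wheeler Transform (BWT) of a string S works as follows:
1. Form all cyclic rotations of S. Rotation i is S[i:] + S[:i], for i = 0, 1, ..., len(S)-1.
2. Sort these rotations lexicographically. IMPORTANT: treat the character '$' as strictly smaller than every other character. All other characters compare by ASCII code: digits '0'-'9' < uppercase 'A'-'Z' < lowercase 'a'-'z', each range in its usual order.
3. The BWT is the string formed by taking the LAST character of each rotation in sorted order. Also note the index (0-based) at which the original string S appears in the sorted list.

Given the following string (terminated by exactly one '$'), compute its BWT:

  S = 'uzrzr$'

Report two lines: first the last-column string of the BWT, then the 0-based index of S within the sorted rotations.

All 6 rotations (rotation i = S[i:]+S[:i]):
  rot[0] = uzrzr$
  rot[1] = zrzr$u
  rot[2] = rzr$uz
  rot[3] = zr$uzr
  rot[4] = r$uzrz
  rot[5] = $uzrzr
Sorted (with $ < everything):
  sorted[0] = $uzrzr  (last char: 'r')
  sorted[1] = r$uzrz  (last char: 'z')
  sorted[2] = rzr$uz  (last char: 'z')
  sorted[3] = uzrzr$  (last char: '$')
  sorted[4] = zr$uzr  (last char: 'r')
  sorted[5] = zrzr$u  (last char: 'u')
Last column: rzz$ru
Original string S is at sorted index 3

Answer: rzz$ru
3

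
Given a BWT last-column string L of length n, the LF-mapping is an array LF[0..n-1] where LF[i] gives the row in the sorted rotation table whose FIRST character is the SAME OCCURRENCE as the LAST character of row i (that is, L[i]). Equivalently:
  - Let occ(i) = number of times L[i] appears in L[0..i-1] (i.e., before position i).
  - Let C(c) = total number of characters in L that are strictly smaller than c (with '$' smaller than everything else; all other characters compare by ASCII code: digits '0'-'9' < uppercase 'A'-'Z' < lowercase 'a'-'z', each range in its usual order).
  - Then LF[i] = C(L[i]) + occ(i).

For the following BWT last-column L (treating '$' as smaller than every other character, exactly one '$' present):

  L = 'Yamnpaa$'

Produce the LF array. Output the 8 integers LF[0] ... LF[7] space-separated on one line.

Char counts: '$':1, 'Y':1, 'a':3, 'm':1, 'n':1, 'p':1
C (first-col start): C('$')=0, C('Y')=1, C('a')=2, C('m')=5, C('n')=6, C('p')=7
L[0]='Y': occ=0, LF[0]=C('Y')+0=1+0=1
L[1]='a': occ=0, LF[1]=C('a')+0=2+0=2
L[2]='m': occ=0, LF[2]=C('m')+0=5+0=5
L[3]='n': occ=0, LF[3]=C('n')+0=6+0=6
L[4]='p': occ=0, LF[4]=C('p')+0=7+0=7
L[5]='a': occ=1, LF[5]=C('a')+1=2+1=3
L[6]='a': occ=2, LF[6]=C('a')+2=2+2=4
L[7]='$': occ=0, LF[7]=C('$')+0=0+0=0

Answer: 1 2 5 6 7 3 4 0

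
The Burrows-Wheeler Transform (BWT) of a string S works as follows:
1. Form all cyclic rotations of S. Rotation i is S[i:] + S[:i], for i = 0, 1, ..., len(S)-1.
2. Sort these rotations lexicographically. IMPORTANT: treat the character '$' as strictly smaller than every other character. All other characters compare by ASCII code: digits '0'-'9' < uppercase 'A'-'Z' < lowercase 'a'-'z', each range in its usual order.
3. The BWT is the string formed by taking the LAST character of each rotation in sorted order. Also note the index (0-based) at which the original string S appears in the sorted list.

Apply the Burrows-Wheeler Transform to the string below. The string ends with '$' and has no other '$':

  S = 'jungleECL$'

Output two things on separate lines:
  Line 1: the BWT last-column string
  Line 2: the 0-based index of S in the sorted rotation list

All 10 rotations (rotation i = S[i:]+S[:i]):
  rot[0] = jungleECL$
  rot[1] = ungleECL$j
  rot[2] = ngleECL$ju
  rot[3] = gleECL$jun
  rot[4] = leECL$jung
  rot[5] = eECL$jungl
  rot[6] = ECL$jungle
  rot[7] = CL$jungleE
  rot[8] = L$jungleEC
  rot[9] = $jungleECL
Sorted (with $ < everything):
  sorted[0] = $jungleECL  (last char: 'L')
  sorted[1] = CL$jungleE  (last char: 'E')
  sorted[2] = ECL$jungle  (last char: 'e')
  sorted[3] = L$jungleEC  (last char: 'C')
  sorted[4] = eECL$jungl  (last char: 'l')
  sorted[5] = gleECL$jun  (last char: 'n')
  sorted[6] = jungleECL$  (last char: '$')
  sorted[7] = leECL$jung  (last char: 'g')
  sorted[8] = ngleECL$ju  (last char: 'u')
  sorted[9] = ungleECL$j  (last char: 'j')
Last column: LEeCln$guj
Original string S is at sorted index 6

Answer: LEeCln$guj
6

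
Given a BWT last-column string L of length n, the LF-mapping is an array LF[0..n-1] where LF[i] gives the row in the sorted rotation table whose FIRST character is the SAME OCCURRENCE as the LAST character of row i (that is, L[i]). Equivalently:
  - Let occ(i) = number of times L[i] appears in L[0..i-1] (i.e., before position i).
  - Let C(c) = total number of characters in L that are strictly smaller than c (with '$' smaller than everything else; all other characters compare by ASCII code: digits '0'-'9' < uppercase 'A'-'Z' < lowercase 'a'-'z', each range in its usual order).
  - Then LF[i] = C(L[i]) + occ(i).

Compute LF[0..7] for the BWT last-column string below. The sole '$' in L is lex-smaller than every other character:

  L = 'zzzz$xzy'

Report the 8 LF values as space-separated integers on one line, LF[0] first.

Char counts: '$':1, 'x':1, 'y':1, 'z':5
C (first-col start): C('$')=0, C('x')=1, C('y')=2, C('z')=3
L[0]='z': occ=0, LF[0]=C('z')+0=3+0=3
L[1]='z': occ=1, LF[1]=C('z')+1=3+1=4
L[2]='z': occ=2, LF[2]=C('z')+2=3+2=5
L[3]='z': occ=3, LF[3]=C('z')+3=3+3=6
L[4]='$': occ=0, LF[4]=C('$')+0=0+0=0
L[5]='x': occ=0, LF[5]=C('x')+0=1+0=1
L[6]='z': occ=4, LF[6]=C('z')+4=3+4=7
L[7]='y': occ=0, LF[7]=C('y')+0=2+0=2

Answer: 3 4 5 6 0 1 7 2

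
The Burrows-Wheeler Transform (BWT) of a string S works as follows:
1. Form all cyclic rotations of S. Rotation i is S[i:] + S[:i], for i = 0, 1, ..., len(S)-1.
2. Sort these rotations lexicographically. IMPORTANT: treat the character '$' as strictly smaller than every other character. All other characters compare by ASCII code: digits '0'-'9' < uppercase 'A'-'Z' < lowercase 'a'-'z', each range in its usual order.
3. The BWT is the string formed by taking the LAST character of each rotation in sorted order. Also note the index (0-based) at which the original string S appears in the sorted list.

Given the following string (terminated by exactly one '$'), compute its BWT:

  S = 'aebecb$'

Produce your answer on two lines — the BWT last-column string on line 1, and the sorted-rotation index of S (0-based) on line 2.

All 7 rotations (rotation i = S[i:]+S[:i]):
  rot[0] = aebecb$
  rot[1] = ebecb$a
  rot[2] = becb$ae
  rot[3] = ecb$aeb
  rot[4] = cb$aebe
  rot[5] = b$aebec
  rot[6] = $aebecb
Sorted (with $ < everything):
  sorted[0] = $aebecb  (last char: 'b')
  sorted[1] = aebecb$  (last char: '$')
  sorted[2] = b$aebec  (last char: 'c')
  sorted[3] = becb$ae  (last char: 'e')
  sorted[4] = cb$aebe  (last char: 'e')
  sorted[5] = ebecb$a  (last char: 'a')
  sorted[6] = ecb$aeb  (last char: 'b')
Last column: b$ceeab
Original string S is at sorted index 1

Answer: b$ceeab
1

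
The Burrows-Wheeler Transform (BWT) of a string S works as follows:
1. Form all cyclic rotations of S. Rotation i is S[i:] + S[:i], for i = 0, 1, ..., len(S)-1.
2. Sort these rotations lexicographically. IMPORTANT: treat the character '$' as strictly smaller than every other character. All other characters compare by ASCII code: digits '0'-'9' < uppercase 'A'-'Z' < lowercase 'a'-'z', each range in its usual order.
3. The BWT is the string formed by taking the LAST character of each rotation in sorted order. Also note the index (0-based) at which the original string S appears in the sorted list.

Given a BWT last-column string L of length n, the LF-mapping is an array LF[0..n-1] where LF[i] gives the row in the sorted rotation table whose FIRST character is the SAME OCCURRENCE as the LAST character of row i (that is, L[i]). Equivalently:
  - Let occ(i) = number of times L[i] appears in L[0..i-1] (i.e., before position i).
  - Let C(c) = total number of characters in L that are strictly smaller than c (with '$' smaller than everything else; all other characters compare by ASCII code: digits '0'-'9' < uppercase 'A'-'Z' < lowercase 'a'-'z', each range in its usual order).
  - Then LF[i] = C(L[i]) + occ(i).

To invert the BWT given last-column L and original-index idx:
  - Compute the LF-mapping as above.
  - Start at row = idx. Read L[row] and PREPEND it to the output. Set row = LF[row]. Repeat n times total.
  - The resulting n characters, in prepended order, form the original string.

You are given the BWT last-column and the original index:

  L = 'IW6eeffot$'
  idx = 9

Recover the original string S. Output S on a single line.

LF mapping: 2 3 1 4 5 6 7 8 9 0
Walk LF starting at row 9, prepending L[row]:
  step 1: row=9, L[9]='$', prepend. Next row=LF[9]=0
  step 2: row=0, L[0]='I', prepend. Next row=LF[0]=2
  step 3: row=2, L[2]='6', prepend. Next row=LF[2]=1
  step 4: row=1, L[1]='W', prepend. Next row=LF[1]=3
  step 5: row=3, L[3]='e', prepend. Next row=LF[3]=4
  step 6: row=4, L[4]='e', prepend. Next row=LF[4]=5
  step 7: row=5, L[5]='f', prepend. Next row=LF[5]=6
  step 8: row=6, L[6]='f', prepend. Next row=LF[6]=7
  step 9: row=7, L[7]='o', prepend. Next row=LF[7]=8
  step 10: row=8, L[8]='t', prepend. Next row=LF[8]=9
Reversed output: toffeeW6I$

Answer: toffeeW6I$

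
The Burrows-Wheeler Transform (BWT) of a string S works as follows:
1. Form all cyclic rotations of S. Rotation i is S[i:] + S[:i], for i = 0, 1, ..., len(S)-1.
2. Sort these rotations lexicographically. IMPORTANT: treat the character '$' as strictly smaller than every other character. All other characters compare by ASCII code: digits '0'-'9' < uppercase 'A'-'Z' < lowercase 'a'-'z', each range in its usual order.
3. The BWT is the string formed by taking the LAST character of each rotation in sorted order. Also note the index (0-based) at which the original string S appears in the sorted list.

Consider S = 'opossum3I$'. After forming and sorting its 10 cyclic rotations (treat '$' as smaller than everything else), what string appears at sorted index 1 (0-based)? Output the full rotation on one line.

Answer: 3I$opossum

Derivation:
All 10 rotations (rotation i = S[i:]+S[:i]):
  rot[0] = opossum3I$
  rot[1] = possum3I$o
  rot[2] = ossum3I$op
  rot[3] = ssum3I$opo
  rot[4] = sum3I$opos
  rot[5] = um3I$oposs
  rot[6] = m3I$opossu
  rot[7] = 3I$opossum
  rot[8] = I$opossum3
  rot[9] = $opossum3I
Sorted (with $ < everything):
  sorted[0] = $opossum3I
  sorted[1] = 3I$opossum
  sorted[2] = I$opossum3
  sorted[3] = m3I$opossu
  sorted[4] = opossum3I$
  sorted[5] = ossum3I$op
  sorted[6] = possum3I$o
  sorted[7] = ssum3I$opo
  sorted[8] = sum3I$opos
  sorted[9] = um3I$oposs
sorted[1] = 3I$opossum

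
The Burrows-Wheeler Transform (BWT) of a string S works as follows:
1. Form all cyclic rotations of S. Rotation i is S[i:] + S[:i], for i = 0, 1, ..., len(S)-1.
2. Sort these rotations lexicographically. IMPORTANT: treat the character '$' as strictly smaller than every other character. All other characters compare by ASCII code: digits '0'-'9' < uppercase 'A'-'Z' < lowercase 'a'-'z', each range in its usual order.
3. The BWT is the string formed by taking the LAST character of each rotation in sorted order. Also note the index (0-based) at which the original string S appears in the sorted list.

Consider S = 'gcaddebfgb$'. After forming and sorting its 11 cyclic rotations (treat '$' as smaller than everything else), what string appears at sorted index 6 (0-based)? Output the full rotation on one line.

All 11 rotations (rotation i = S[i:]+S[:i]):
  rot[0] = gcaddebfgb$
  rot[1] = caddebfgb$g
  rot[2] = addebfgb$gc
  rot[3] = ddebfgb$gca
  rot[4] = debfgb$gcad
  rot[5] = ebfgb$gcadd
  rot[6] = bfgb$gcadde
  rot[7] = fgb$gcaddeb
  rot[8] = gb$gcaddebf
  rot[9] = b$gcaddebfg
  rot[10] = $gcaddebfgb
Sorted (with $ < everything):
  sorted[0] = $gcaddebfgb
  sorted[1] = addebfgb$gc
  sorted[2] = b$gcaddebfg
  sorted[3] = bfgb$gcadde
  sorted[4] = caddebfgb$g
  sorted[5] = ddebfgb$gca
  sorted[6] = debfgb$gcad
  sorted[7] = ebfgb$gcadd
  sorted[8] = fgb$gcaddeb
  sorted[9] = gb$gcaddebf
  sorted[10] = gcaddebfgb$
sorted[6] = debfgb$gcad

Answer: debfgb$gcad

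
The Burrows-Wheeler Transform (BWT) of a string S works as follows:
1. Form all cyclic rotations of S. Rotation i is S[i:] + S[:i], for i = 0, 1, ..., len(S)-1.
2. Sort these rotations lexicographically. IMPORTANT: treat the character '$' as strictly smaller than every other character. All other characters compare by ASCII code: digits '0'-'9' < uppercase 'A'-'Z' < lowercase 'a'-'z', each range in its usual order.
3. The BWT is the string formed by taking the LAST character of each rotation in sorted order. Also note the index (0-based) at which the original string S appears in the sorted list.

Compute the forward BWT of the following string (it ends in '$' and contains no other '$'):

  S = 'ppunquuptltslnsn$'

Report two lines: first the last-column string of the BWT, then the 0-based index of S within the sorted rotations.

All 17 rotations (rotation i = S[i:]+S[:i]):
  rot[0] = ppunquuptltslnsn$
  rot[1] = punquuptltslnsn$p
  rot[2] = unquuptltslnsn$pp
  rot[3] = nquuptltslnsn$ppu
  rot[4] = quuptltslnsn$ppun
  rot[5] = uuptltslnsn$ppunq
  rot[6] = uptltslnsn$ppunqu
  rot[7] = ptltslnsn$ppunquu
  rot[8] = tltslnsn$ppunquup
  rot[9] = ltslnsn$ppunquupt
  rot[10] = tslnsn$ppunquuptl
  rot[11] = slnsn$ppunquuptlt
  rot[12] = lnsn$ppunquuptlts
  rot[13] = nsn$ppunquuptltsl
  rot[14] = sn$ppunquuptltsln
  rot[15] = n$ppunquuptltslns
  rot[16] = $ppunquuptltslnsn
Sorted (with $ < everything):
  sorted[0] = $ppunquuptltslnsn  (last char: 'n')
  sorted[1] = lnsn$ppunquuptlts  (last char: 's')
  sorted[2] = ltslnsn$ppunquupt  (last char: 't')
  sorted[3] = n$ppunquuptltslns  (last char: 's')
  sorted[4] = nquuptltslnsn$ppu  (last char: 'u')
  sorted[5] = nsn$ppunquuptltsl  (last char: 'l')
  sorted[6] = ppunquuptltslnsn$  (last char: '$')
  sorted[7] = ptltslnsn$ppunquu  (last char: 'u')
  sorted[8] = punquuptltslnsn$p  (last char: 'p')
  sorted[9] = quuptltslnsn$ppun  (last char: 'n')
  sorted[10] = slnsn$ppunquuptlt  (last char: 't')
  sorted[11] = sn$ppunquuptltsln  (last char: 'n')
  sorted[12] = tltslnsn$ppunquup  (last char: 'p')
  sorted[13] = tslnsn$ppunquuptl  (last char: 'l')
  sorted[14] = unquuptltslnsn$pp  (last char: 'p')
  sorted[15] = uptltslnsn$ppunqu  (last char: 'u')
  sorted[16] = uuptltslnsn$ppunq  (last char: 'q')
Last column: nstsul$upntnplpuq
Original string S is at sorted index 6

Answer: nstsul$upntnplpuq
6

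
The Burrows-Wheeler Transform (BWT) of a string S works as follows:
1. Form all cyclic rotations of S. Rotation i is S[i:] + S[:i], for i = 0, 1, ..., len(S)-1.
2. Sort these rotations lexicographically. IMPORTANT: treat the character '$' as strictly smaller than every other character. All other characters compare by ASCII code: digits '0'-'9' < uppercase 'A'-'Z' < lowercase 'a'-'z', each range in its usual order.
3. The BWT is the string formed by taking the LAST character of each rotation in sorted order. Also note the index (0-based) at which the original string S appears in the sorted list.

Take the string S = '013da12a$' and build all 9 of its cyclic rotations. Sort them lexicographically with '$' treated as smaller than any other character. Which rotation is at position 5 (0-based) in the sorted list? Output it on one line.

All 9 rotations (rotation i = S[i:]+S[:i]):
  rot[0] = 013da12a$
  rot[1] = 13da12a$0
  rot[2] = 3da12a$01
  rot[3] = da12a$013
  rot[4] = a12a$013d
  rot[5] = 12a$013da
  rot[6] = 2a$013da1
  rot[7] = a$013da12
  rot[8] = $013da12a
Sorted (with $ < everything):
  sorted[0] = $013da12a
  sorted[1] = 013da12a$
  sorted[2] = 12a$013da
  sorted[3] = 13da12a$0
  sorted[4] = 2a$013da1
  sorted[5] = 3da12a$01
  sorted[6] = a$013da12
  sorted[7] = a12a$013d
  sorted[8] = da12a$013
sorted[5] = 3da12a$01

Answer: 3da12a$01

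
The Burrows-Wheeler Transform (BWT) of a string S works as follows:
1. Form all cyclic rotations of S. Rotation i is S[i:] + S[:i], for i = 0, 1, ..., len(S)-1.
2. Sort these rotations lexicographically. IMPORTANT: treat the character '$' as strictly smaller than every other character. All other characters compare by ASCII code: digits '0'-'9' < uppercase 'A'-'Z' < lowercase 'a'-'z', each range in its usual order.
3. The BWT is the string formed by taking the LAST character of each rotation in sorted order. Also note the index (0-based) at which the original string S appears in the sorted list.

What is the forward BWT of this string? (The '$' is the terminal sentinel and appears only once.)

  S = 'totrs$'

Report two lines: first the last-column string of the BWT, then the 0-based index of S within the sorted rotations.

Answer: sttr$o
4

Derivation:
All 6 rotations (rotation i = S[i:]+S[:i]):
  rot[0] = totrs$
  rot[1] = otrs$t
  rot[2] = trs$to
  rot[3] = rs$tot
  rot[4] = s$totr
  rot[5] = $totrs
Sorted (with $ < everything):
  sorted[0] = $totrs  (last char: 's')
  sorted[1] = otrs$t  (last char: 't')
  sorted[2] = rs$tot  (last char: 't')
  sorted[3] = s$totr  (last char: 'r')
  sorted[4] = totrs$  (last char: '$')
  sorted[5] = trs$to  (last char: 'o')
Last column: sttr$o
Original string S is at sorted index 4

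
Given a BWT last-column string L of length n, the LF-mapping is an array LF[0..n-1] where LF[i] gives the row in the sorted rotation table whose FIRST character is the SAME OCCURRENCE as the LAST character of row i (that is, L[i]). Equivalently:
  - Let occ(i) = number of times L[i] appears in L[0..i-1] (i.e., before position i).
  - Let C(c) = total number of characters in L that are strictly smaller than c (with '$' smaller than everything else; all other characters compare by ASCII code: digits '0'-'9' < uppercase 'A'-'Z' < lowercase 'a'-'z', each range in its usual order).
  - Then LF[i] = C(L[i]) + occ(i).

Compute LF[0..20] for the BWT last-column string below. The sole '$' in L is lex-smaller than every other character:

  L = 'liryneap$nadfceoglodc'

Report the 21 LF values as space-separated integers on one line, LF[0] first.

Char counts: '$':1, 'a':2, 'c':2, 'd':2, 'e':2, 'f':1, 'g':1, 'i':1, 'l':2, 'n':2, 'o':2, 'p':1, 'r':1, 'y':1
C (first-col start): C('$')=0, C('a')=1, C('c')=3, C('d')=5, C('e')=7, C('f')=9, C('g')=10, C('i')=11, C('l')=12, C('n')=14, C('o')=16, C('p')=18, C('r')=19, C('y')=20
L[0]='l': occ=0, LF[0]=C('l')+0=12+0=12
L[1]='i': occ=0, LF[1]=C('i')+0=11+0=11
L[2]='r': occ=0, LF[2]=C('r')+0=19+0=19
L[3]='y': occ=0, LF[3]=C('y')+0=20+0=20
L[4]='n': occ=0, LF[4]=C('n')+0=14+0=14
L[5]='e': occ=0, LF[5]=C('e')+0=7+0=7
L[6]='a': occ=0, LF[6]=C('a')+0=1+0=1
L[7]='p': occ=0, LF[7]=C('p')+0=18+0=18
L[8]='$': occ=0, LF[8]=C('$')+0=0+0=0
L[9]='n': occ=1, LF[9]=C('n')+1=14+1=15
L[10]='a': occ=1, LF[10]=C('a')+1=1+1=2
L[11]='d': occ=0, LF[11]=C('d')+0=5+0=5
L[12]='f': occ=0, LF[12]=C('f')+0=9+0=9
L[13]='c': occ=0, LF[13]=C('c')+0=3+0=3
L[14]='e': occ=1, LF[14]=C('e')+1=7+1=8
L[15]='o': occ=0, LF[15]=C('o')+0=16+0=16
L[16]='g': occ=0, LF[16]=C('g')+0=10+0=10
L[17]='l': occ=1, LF[17]=C('l')+1=12+1=13
L[18]='o': occ=1, LF[18]=C('o')+1=16+1=17
L[19]='d': occ=1, LF[19]=C('d')+1=5+1=6
L[20]='c': occ=1, LF[20]=C('c')+1=3+1=4

Answer: 12 11 19 20 14 7 1 18 0 15 2 5 9 3 8 16 10 13 17 6 4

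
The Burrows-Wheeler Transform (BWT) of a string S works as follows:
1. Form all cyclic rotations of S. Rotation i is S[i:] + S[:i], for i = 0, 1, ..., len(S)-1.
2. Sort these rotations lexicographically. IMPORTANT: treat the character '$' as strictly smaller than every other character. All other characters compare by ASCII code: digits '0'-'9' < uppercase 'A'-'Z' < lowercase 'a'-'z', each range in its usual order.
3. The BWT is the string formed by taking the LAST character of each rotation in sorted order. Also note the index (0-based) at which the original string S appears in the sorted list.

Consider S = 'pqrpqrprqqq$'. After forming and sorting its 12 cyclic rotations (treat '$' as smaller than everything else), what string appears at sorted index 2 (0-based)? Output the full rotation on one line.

Answer: pqrprqqq$pqr

Derivation:
All 12 rotations (rotation i = S[i:]+S[:i]):
  rot[0] = pqrpqrprqqq$
  rot[1] = qrpqrprqqq$p
  rot[2] = rpqrprqqq$pq
  rot[3] = pqrprqqq$pqr
  rot[4] = qrprqqq$pqrp
  rot[5] = rprqqq$pqrpq
  rot[6] = prqqq$pqrpqr
  rot[7] = rqqq$pqrpqrp
  rot[8] = qqq$pqrpqrpr
  rot[9] = qq$pqrpqrprq
  rot[10] = q$pqrpqrprqq
  rot[11] = $pqrpqrprqqq
Sorted (with $ < everything):
  sorted[0] = $pqrpqrprqqq
  sorted[1] = pqrpqrprqqq$
  sorted[2] = pqrprqqq$pqr
  sorted[3] = prqqq$pqrpqr
  sorted[4] = q$pqrpqrprqq
  sorted[5] = qq$pqrpqrprq
  sorted[6] = qqq$pqrpqrpr
  sorted[7] = qrpqrprqqq$p
  sorted[8] = qrprqqq$pqrp
  sorted[9] = rpqrprqqq$pq
  sorted[10] = rprqqq$pqrpq
  sorted[11] = rqqq$pqrpqrp
sorted[2] = pqrprqqq$pqr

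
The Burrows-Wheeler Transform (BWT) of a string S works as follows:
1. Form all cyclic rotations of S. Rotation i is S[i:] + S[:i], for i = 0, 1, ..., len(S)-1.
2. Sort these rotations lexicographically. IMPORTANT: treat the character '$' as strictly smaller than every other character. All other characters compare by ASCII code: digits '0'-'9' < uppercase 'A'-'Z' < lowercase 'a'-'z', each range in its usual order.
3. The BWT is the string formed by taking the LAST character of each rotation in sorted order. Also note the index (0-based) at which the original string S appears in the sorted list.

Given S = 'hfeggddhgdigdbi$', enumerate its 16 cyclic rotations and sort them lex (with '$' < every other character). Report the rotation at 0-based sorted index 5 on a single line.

Answer: digdbi$hfeggddhg

Derivation:
All 16 rotations (rotation i = S[i:]+S[:i]):
  rot[0] = hfeggddhgdigdbi$
  rot[1] = feggddhgdigdbi$h
  rot[2] = eggddhgdigdbi$hf
  rot[3] = ggddhgdigdbi$hfe
  rot[4] = gddhgdigdbi$hfeg
  rot[5] = ddhgdigdbi$hfegg
  rot[6] = dhgdigdbi$hfeggd
  rot[7] = hgdigdbi$hfeggdd
  rot[8] = gdigdbi$hfeggddh
  rot[9] = digdbi$hfeggddhg
  rot[10] = igdbi$hfeggddhgd
  rot[11] = gdbi$hfeggddhgdi
  rot[12] = dbi$hfeggddhgdig
  rot[13] = bi$hfeggddhgdigd
  rot[14] = i$hfeggddhgdigdb
  rot[15] = $hfeggddhgdigdbi
Sorted (with $ < everything):
  sorted[0] = $hfeggddhgdigdbi
  sorted[1] = bi$hfeggddhgdigd
  sorted[2] = dbi$hfeggddhgdig
  sorted[3] = ddhgdigdbi$hfegg
  sorted[4] = dhgdigdbi$hfeggd
  sorted[5] = digdbi$hfeggddhg
  sorted[6] = eggddhgdigdbi$hf
  sorted[7] = feggddhgdigdbi$h
  sorted[8] = gdbi$hfeggddhgdi
  sorted[9] = gddhgdigdbi$hfeg
  sorted[10] = gdigdbi$hfeggddh
  sorted[11] = ggddhgdigdbi$hfe
  sorted[12] = hfeggddhgdigdbi$
  sorted[13] = hgdigdbi$hfeggdd
  sorted[14] = i$hfeggddhgdigdb
  sorted[15] = igdbi$hfeggddhgd
sorted[5] = digdbi$hfeggddhg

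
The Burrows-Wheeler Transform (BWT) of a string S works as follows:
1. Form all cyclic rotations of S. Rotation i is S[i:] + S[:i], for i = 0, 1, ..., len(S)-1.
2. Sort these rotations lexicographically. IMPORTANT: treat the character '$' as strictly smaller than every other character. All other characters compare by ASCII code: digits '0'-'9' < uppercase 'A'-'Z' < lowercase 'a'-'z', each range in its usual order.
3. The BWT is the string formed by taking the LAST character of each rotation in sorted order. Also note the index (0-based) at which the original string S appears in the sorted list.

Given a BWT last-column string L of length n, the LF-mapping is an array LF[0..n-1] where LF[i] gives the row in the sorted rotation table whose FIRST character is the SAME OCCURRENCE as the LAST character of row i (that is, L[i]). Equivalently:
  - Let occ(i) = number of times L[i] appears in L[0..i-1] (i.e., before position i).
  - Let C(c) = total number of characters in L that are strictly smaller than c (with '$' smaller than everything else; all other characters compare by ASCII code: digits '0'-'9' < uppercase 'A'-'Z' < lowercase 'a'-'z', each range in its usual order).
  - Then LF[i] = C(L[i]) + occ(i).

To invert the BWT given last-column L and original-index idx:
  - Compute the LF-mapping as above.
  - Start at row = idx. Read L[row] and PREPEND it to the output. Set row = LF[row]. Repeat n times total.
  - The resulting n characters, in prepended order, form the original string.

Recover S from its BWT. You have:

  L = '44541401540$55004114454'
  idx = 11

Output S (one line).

Answer: 4044541045150401145544$

Derivation:
LF mapping: 9 10 18 11 5 12 1 6 19 13 2 0 20 21 3 4 14 7 8 15 16 22 17
Walk LF starting at row 11, prepending L[row]:
  step 1: row=11, L[11]='$', prepend. Next row=LF[11]=0
  step 2: row=0, L[0]='4', prepend. Next row=LF[0]=9
  step 3: row=9, L[9]='4', prepend. Next row=LF[9]=13
  step 4: row=13, L[13]='5', prepend. Next row=LF[13]=21
  step 5: row=21, L[21]='5', prepend. Next row=LF[21]=22
  step 6: row=22, L[22]='4', prepend. Next row=LF[22]=17
  step 7: row=17, L[17]='1', prepend. Next row=LF[17]=7
  step 8: row=7, L[7]='1', prepend. Next row=LF[7]=6
  step 9: row=6, L[6]='0', prepend. Next row=LF[6]=1
  step 10: row=1, L[1]='4', prepend. Next row=LF[1]=10
  step 11: row=10, L[10]='0', prepend. Next row=LF[10]=2
  step 12: row=2, L[2]='5', prepend. Next row=LF[2]=18
  step 13: row=18, L[18]='1', prepend. Next row=LF[18]=8
  step 14: row=8, L[8]='5', prepend. Next row=LF[8]=19
  step 15: row=19, L[19]='4', prepend. Next row=LF[19]=15
  step 16: row=15, L[15]='0', prepend. Next row=LF[15]=4
  step 17: row=4, L[4]='1', prepend. Next row=LF[4]=5
  step 18: row=5, L[5]='4', prepend. Next row=LF[5]=12
  step 19: row=12, L[12]='5', prepend. Next row=LF[12]=20
  step 20: row=20, L[20]='4', prepend. Next row=LF[20]=16
  step 21: row=16, L[16]='4', prepend. Next row=LF[16]=14
  step 22: row=14, L[14]='0', prepend. Next row=LF[14]=3
  step 23: row=3, L[3]='4', prepend. Next row=LF[3]=11
Reversed output: 4044541045150401145544$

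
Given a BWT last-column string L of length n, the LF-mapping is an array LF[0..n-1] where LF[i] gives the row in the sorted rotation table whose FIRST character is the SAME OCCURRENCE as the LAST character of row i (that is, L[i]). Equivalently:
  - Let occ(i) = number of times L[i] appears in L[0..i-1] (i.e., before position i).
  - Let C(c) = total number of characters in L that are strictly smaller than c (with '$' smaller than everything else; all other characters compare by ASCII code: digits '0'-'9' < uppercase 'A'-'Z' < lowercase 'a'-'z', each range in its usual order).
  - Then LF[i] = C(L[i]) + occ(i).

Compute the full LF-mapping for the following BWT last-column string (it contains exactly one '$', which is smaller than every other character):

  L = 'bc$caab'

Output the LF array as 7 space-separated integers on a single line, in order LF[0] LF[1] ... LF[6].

Char counts: '$':1, 'a':2, 'b':2, 'c':2
C (first-col start): C('$')=0, C('a')=1, C('b')=3, C('c')=5
L[0]='b': occ=0, LF[0]=C('b')+0=3+0=3
L[1]='c': occ=0, LF[1]=C('c')+0=5+0=5
L[2]='$': occ=0, LF[2]=C('$')+0=0+0=0
L[3]='c': occ=1, LF[3]=C('c')+1=5+1=6
L[4]='a': occ=0, LF[4]=C('a')+0=1+0=1
L[5]='a': occ=1, LF[5]=C('a')+1=1+1=2
L[6]='b': occ=1, LF[6]=C('b')+1=3+1=4

Answer: 3 5 0 6 1 2 4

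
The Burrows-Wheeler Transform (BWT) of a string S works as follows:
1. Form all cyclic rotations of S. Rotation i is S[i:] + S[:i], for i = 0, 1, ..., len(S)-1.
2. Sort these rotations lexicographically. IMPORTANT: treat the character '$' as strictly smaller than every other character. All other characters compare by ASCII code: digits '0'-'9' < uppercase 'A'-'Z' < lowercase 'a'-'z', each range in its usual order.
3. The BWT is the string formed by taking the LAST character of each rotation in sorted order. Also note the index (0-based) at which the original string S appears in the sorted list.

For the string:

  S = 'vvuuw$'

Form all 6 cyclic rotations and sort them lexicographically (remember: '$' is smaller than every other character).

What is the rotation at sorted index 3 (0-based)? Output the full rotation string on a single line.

Answer: vuuw$v

Derivation:
All 6 rotations (rotation i = S[i:]+S[:i]):
  rot[0] = vvuuw$
  rot[1] = vuuw$v
  rot[2] = uuw$vv
  rot[3] = uw$vvu
  rot[4] = w$vvuu
  rot[5] = $vvuuw
Sorted (with $ < everything):
  sorted[0] = $vvuuw
  sorted[1] = uuw$vv
  sorted[2] = uw$vvu
  sorted[3] = vuuw$v
  sorted[4] = vvuuw$
  sorted[5] = w$vvuu
sorted[3] = vuuw$v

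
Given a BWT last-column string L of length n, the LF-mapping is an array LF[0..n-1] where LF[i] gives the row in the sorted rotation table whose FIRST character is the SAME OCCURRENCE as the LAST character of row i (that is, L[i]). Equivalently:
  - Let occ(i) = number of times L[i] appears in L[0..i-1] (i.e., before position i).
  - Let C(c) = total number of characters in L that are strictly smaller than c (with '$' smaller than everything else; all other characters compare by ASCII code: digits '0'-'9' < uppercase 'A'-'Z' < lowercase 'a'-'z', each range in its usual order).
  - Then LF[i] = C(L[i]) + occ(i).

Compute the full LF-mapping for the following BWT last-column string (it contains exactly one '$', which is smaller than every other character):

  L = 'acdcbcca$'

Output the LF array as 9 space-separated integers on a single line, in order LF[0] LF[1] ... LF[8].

Answer: 1 4 8 5 3 6 7 2 0

Derivation:
Char counts: '$':1, 'a':2, 'b':1, 'c':4, 'd':1
C (first-col start): C('$')=0, C('a')=1, C('b')=3, C('c')=4, C('d')=8
L[0]='a': occ=0, LF[0]=C('a')+0=1+0=1
L[1]='c': occ=0, LF[1]=C('c')+0=4+0=4
L[2]='d': occ=0, LF[2]=C('d')+0=8+0=8
L[3]='c': occ=1, LF[3]=C('c')+1=4+1=5
L[4]='b': occ=0, LF[4]=C('b')+0=3+0=3
L[5]='c': occ=2, LF[5]=C('c')+2=4+2=6
L[6]='c': occ=3, LF[6]=C('c')+3=4+3=7
L[7]='a': occ=1, LF[7]=C('a')+1=1+1=2
L[8]='$': occ=0, LF[8]=C('$')+0=0+0=0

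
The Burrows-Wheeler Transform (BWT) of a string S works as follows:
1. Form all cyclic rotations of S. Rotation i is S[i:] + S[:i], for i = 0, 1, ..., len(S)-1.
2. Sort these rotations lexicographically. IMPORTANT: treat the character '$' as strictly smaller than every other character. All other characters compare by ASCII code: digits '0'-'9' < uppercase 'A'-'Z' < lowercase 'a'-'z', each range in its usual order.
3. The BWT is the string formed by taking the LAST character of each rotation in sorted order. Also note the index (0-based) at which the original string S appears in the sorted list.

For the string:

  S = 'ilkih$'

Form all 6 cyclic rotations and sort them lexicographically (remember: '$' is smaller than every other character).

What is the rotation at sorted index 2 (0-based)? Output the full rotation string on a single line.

Answer: ih$ilk

Derivation:
All 6 rotations (rotation i = S[i:]+S[:i]):
  rot[0] = ilkih$
  rot[1] = lkih$i
  rot[2] = kih$il
  rot[3] = ih$ilk
  rot[4] = h$ilki
  rot[5] = $ilkih
Sorted (with $ < everything):
  sorted[0] = $ilkih
  sorted[1] = h$ilki
  sorted[2] = ih$ilk
  sorted[3] = ilkih$
  sorted[4] = kih$il
  sorted[5] = lkih$i
sorted[2] = ih$ilk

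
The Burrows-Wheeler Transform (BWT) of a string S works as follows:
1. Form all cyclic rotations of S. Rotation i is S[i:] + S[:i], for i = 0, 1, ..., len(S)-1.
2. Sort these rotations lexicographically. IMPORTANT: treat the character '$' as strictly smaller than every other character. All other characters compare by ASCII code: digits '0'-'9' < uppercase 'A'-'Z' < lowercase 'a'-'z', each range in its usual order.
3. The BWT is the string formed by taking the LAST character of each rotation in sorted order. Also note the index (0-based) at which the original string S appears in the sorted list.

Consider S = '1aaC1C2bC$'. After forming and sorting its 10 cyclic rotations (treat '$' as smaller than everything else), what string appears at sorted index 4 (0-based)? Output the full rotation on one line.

All 10 rotations (rotation i = S[i:]+S[:i]):
  rot[0] = 1aaC1C2bC$
  rot[1] = aaC1C2bC$1
  rot[2] = aC1C2bC$1a
  rot[3] = C1C2bC$1aa
  rot[4] = 1C2bC$1aaC
  rot[5] = C2bC$1aaC1
  rot[6] = 2bC$1aaC1C
  rot[7] = bC$1aaC1C2
  rot[8] = C$1aaC1C2b
  rot[9] = $1aaC1C2bC
Sorted (with $ < everything):
  sorted[0] = $1aaC1C2bC
  sorted[1] = 1C2bC$1aaC
  sorted[2] = 1aaC1C2bC$
  sorted[3] = 2bC$1aaC1C
  sorted[4] = C$1aaC1C2b
  sorted[5] = C1C2bC$1aa
  sorted[6] = C2bC$1aaC1
  sorted[7] = aC1C2bC$1a
  sorted[8] = aaC1C2bC$1
  sorted[9] = bC$1aaC1C2
sorted[4] = C$1aaC1C2b

Answer: C$1aaC1C2b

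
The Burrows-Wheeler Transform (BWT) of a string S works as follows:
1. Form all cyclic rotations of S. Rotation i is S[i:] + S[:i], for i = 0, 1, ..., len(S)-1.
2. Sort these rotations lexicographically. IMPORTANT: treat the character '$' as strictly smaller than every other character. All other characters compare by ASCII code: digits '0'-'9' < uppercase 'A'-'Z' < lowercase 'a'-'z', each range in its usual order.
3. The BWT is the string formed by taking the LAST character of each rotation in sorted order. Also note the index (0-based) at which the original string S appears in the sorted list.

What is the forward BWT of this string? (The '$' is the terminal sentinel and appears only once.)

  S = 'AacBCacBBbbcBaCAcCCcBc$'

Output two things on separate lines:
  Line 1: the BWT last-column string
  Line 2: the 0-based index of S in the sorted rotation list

Answer: c$CcccBcacBCBCABbBaabCA
1

Derivation:
All 23 rotations (rotation i = S[i:]+S[:i]):
  rot[0] = AacBCacBBbbcBaCAcCCcBc$
  rot[1] = acBCacBBbbcBaCAcCCcBc$A
  rot[2] = cBCacBBbbcBaCAcCCcBc$Aa
  rot[3] = BCacBBbbcBaCAcCCcBc$Aac
  rot[4] = CacBBbbcBaCAcCCcBc$AacB
  rot[5] = acBBbbcBaCAcCCcBc$AacBC
  rot[6] = cBBbbcBaCAcCCcBc$AacBCa
  rot[7] = BBbbcBaCAcCCcBc$AacBCac
  rot[8] = BbbcBaCAcCCcBc$AacBCacB
  rot[9] = bbcBaCAcCCcBc$AacBCacBB
  rot[10] = bcBaCAcCCcBc$AacBCacBBb
  rot[11] = cBaCAcCCcBc$AacBCacBBbb
  rot[12] = BaCAcCCcBc$AacBCacBBbbc
  rot[13] = aCAcCCcBc$AacBCacBBbbcB
  rot[14] = CAcCCcBc$AacBCacBBbbcBa
  rot[15] = AcCCcBc$AacBCacBBbbcBaC
  rot[16] = cCCcBc$AacBCacBBbbcBaCA
  rot[17] = CCcBc$AacBCacBBbbcBaCAc
  rot[18] = CcBc$AacBCacBBbbcBaCAcC
  rot[19] = cBc$AacBCacBBbbcBaCAcCC
  rot[20] = Bc$AacBCacBBbbcBaCAcCCc
  rot[21] = c$AacBCacBBbbcBaCAcCCcB
  rot[22] = $AacBCacBBbbcBaCAcCCcBc
Sorted (with $ < everything):
  sorted[0] = $AacBCacBBbbcBaCAcCCcBc  (last char: 'c')
  sorted[1] = AacBCacBBbbcBaCAcCCcBc$  (last char: '$')
  sorted[2] = AcCCcBc$AacBCacBBbbcBaC  (last char: 'C')
  sorted[3] = BBbbcBaCAcCCcBc$AacBCac  (last char: 'c')
  sorted[4] = BCacBBbbcBaCAcCCcBc$Aac  (last char: 'c')
  sorted[5] = BaCAcCCcBc$AacBCacBBbbc  (last char: 'c')
  sorted[6] = BbbcBaCAcCCcBc$AacBCacB  (last char: 'B')
  sorted[7] = Bc$AacBCacBBbbcBaCAcCCc  (last char: 'c')
  sorted[8] = CAcCCcBc$AacBCacBBbbcBa  (last char: 'a')
  sorted[9] = CCcBc$AacBCacBBbbcBaCAc  (last char: 'c')
  sorted[10] = CacBBbbcBaCAcCCcBc$AacB  (last char: 'B')
  sorted[11] = CcBc$AacBCacBBbbcBaCAcC  (last char: 'C')
  sorted[12] = aCAcCCcBc$AacBCacBBbbcB  (last char: 'B')
  sorted[13] = acBBbbcBaCAcCCcBc$AacBC  (last char: 'C')
  sorted[14] = acBCacBBbbcBaCAcCCcBc$A  (last char: 'A')
  sorted[15] = bbcBaCAcCCcBc$AacBCacBB  (last char: 'B')
  sorted[16] = bcBaCAcCCcBc$AacBCacBBb  (last char: 'b')
  sorted[17] = c$AacBCacBBbbcBaCAcCCcB  (last char: 'B')
  sorted[18] = cBBbbcBaCAcCCcBc$AacBCa  (last char: 'a')
  sorted[19] = cBCacBBbbcBaCAcCCcBc$Aa  (last char: 'a')
  sorted[20] = cBaCAcCCcBc$AacBCacBBbb  (last char: 'b')
  sorted[21] = cBc$AacBCacBBbbcBaCAcCC  (last char: 'C')
  sorted[22] = cCCcBc$AacBCacBBbbcBaCA  (last char: 'A')
Last column: c$CcccBcacBCBCABbBaabCA
Original string S is at sorted index 1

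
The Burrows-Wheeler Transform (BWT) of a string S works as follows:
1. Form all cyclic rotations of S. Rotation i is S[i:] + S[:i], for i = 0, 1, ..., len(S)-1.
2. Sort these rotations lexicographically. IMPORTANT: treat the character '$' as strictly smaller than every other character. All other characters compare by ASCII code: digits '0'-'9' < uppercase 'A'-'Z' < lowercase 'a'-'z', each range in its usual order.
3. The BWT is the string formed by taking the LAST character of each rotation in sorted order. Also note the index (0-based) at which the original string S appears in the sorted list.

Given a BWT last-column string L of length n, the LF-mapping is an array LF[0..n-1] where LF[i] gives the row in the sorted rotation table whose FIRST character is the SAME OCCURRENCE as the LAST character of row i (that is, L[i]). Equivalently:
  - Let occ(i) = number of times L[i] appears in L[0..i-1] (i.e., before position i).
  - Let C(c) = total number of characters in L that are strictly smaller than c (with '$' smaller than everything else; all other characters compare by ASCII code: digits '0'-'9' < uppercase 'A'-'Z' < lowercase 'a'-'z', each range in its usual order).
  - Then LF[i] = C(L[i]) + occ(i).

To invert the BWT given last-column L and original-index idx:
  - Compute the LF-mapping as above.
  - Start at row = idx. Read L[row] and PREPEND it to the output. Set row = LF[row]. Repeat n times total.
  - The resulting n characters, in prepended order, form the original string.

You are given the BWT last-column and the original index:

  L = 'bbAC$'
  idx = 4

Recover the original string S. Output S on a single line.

LF mapping: 3 4 1 2 0
Walk LF starting at row 4, prepending L[row]:
  step 1: row=4, L[4]='$', prepend. Next row=LF[4]=0
  step 2: row=0, L[0]='b', prepend. Next row=LF[0]=3
  step 3: row=3, L[3]='C', prepend. Next row=LF[3]=2
  step 4: row=2, L[2]='A', prepend. Next row=LF[2]=1
  step 5: row=1, L[1]='b', prepend. Next row=LF[1]=4
Reversed output: bACb$

Answer: bACb$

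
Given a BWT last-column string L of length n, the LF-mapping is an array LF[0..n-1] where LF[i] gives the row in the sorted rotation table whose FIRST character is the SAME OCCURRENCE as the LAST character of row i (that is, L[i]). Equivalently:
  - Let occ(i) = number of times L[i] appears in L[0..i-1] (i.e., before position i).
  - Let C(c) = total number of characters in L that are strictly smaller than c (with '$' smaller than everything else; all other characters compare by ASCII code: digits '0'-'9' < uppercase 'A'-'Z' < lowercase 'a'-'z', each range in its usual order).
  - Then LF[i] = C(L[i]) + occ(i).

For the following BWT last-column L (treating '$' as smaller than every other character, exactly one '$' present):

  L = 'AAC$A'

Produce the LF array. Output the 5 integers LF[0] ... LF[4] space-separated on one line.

Answer: 1 2 4 0 3

Derivation:
Char counts: '$':1, 'A':3, 'C':1
C (first-col start): C('$')=0, C('A')=1, C('C')=4
L[0]='A': occ=0, LF[0]=C('A')+0=1+0=1
L[1]='A': occ=1, LF[1]=C('A')+1=1+1=2
L[2]='C': occ=0, LF[2]=C('C')+0=4+0=4
L[3]='$': occ=0, LF[3]=C('$')+0=0+0=0
L[4]='A': occ=2, LF[4]=C('A')+2=1+2=3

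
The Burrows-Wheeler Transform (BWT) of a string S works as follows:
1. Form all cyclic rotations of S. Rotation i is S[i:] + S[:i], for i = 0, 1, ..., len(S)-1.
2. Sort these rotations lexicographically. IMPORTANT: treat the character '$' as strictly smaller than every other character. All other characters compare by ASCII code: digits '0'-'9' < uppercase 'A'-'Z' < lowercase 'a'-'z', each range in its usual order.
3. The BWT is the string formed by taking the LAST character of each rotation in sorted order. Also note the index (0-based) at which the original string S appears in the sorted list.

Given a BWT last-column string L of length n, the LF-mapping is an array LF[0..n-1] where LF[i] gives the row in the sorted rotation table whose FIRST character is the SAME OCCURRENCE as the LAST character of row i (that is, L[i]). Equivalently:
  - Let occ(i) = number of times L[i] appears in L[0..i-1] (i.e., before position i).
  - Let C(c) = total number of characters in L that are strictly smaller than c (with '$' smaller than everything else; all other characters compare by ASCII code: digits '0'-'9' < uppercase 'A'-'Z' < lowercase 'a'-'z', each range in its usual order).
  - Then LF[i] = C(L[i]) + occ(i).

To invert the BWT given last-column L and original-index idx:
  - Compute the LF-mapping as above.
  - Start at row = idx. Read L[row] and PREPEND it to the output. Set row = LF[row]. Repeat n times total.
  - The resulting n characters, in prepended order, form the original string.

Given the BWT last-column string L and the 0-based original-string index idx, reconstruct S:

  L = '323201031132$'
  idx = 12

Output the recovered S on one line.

Answer: 330201232113$

Derivation:
LF mapping: 9 6 10 7 1 3 2 11 4 5 12 8 0
Walk LF starting at row 12, prepending L[row]:
  step 1: row=12, L[12]='$', prepend. Next row=LF[12]=0
  step 2: row=0, L[0]='3', prepend. Next row=LF[0]=9
  step 3: row=9, L[9]='1', prepend. Next row=LF[9]=5
  step 4: row=5, L[5]='1', prepend. Next row=LF[5]=3
  step 5: row=3, L[3]='2', prepend. Next row=LF[3]=7
  step 6: row=7, L[7]='3', prepend. Next row=LF[7]=11
  step 7: row=11, L[11]='2', prepend. Next row=LF[11]=8
  step 8: row=8, L[8]='1', prepend. Next row=LF[8]=4
  step 9: row=4, L[4]='0', prepend. Next row=LF[4]=1
  step 10: row=1, L[1]='2', prepend. Next row=LF[1]=6
  step 11: row=6, L[6]='0', prepend. Next row=LF[6]=2
  step 12: row=2, L[2]='3', prepend. Next row=LF[2]=10
  step 13: row=10, L[10]='3', prepend. Next row=LF[10]=12
Reversed output: 330201232113$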